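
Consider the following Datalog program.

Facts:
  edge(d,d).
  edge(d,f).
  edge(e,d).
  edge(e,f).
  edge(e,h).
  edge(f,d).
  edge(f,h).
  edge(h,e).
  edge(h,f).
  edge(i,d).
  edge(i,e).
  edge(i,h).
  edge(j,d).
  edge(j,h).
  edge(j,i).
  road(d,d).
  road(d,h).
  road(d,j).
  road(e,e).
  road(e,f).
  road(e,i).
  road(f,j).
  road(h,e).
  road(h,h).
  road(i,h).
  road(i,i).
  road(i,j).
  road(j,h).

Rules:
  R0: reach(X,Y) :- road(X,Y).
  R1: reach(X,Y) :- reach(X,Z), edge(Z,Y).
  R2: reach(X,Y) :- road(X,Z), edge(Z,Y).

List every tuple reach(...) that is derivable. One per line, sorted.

reach(d,d)
reach(d,e)
reach(d,f)
reach(d,h)
reach(d,i)
reach(d,j)
reach(e,d)
reach(e,e)
reach(e,f)
reach(e,h)
reach(e,i)
reach(f,d)
reach(f,e)
reach(f,f)
reach(f,h)
reach(f,i)
reach(f,j)
reach(h,d)
reach(h,e)
reach(h,f)
reach(h,h)
reach(i,d)
reach(i,e)
reach(i,f)
reach(i,h)
reach(i,i)
reach(i,j)
reach(j,d)
reach(j,e)
reach(j,f)
reach(j,h)

round 1: derive reach(d,d) via R0 from road(d,d)
round 1: derive reach(d,h) via R0 from road(d,h)
round 1: derive reach(d,j) via R0 from road(d,j)
round 1: derive reach(e,e) via R0 from road(e,e)
round 1: derive reach(e,f) via R0 from road(e,f)
round 1: derive reach(e,i) via R0 from road(e,i)
round 1: derive reach(f,j) via R0 from road(f,j)
round 1: derive reach(h,e) via R0 from road(h,e)
round 1: derive reach(h,h) via R0 from road(h,h)
round 1: derive reach(i,h) via R0 from road(i,h)
round 1: derive reach(i,i) via R0 from road(i,i)
round 1: derive reach(i,j) via R0 from road(i,j)
round 1: derive reach(j,h) via R0 from road(j,h)
round 1: derive reach(d,e) via R2 from road(d,h), edge(h,e)
round 1: derive reach(d,f) via R2 from road(d,d), edge(d,f)
round 1: derive reach(d,i) via R2 from road(d,j), edge(j,i)
round 1: derive reach(e,d) via R2 from road(e,e), edge(e,d)
round 1: derive reach(e,h) via R2 from road(e,e), edge(e,h)
round 1: derive reach(f,d) via R2 from road(f,j), edge(j,d)
round 1: derive reach(f,h) via R2 from road(f,j), edge(j,h)
round 1: derive reach(f,i) via R2 from road(f,j), edge(j,i)
round 1: derive reach(h,d) via R2 from road(h,e), edge(e,d)
round 1: derive reach(h,f) via R2 from road(h,e), edge(e,f)
round 1: derive reach(i,d) via R2 from road(i,i), edge(i,d)
round 1: derive reach(i,e) via R2 from road(i,h), edge(h,e)
round 1: derive reach(i,f) via R2 from road(i,h), edge(h,f)
round 1: derive reach(j,e) via R2 from road(j,h), edge(h,e)
round 1: derive reach(j,f) via R2 from road(j,h), edge(h,f)
round 2: derive reach(f,e) via R1 from reach(f,h), edge(h,e)
round 2: derive reach(f,f) via R1 from reach(f,d), edge(d,f)
round 2: derive reach(j,d) via R1 from reach(j,e), edge(e,d)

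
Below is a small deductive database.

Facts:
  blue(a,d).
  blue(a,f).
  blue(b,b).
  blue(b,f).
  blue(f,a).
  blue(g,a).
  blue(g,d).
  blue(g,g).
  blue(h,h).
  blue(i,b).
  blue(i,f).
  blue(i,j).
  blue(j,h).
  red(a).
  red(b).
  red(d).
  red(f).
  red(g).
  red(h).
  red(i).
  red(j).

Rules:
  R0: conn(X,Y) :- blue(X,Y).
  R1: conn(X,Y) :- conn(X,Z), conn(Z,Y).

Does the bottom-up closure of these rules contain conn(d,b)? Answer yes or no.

no

round 1: derive conn(a,d) via R0 from blue(a,d)
round 1: derive conn(a,f) via R0 from blue(a,f)
round 1: derive conn(b,b) via R0 from blue(b,b)
round 1: derive conn(b,f) via R0 from blue(b,f)
round 1: derive conn(f,a) via R0 from blue(f,a)
round 1: derive conn(g,a) via R0 from blue(g,a)
round 1: derive conn(g,d) via R0 from blue(g,d)
round 1: derive conn(g,g) via R0 from blue(g,g)
round 1: derive conn(h,h) via R0 from blue(h,h)
round 1: derive conn(i,b) via R0 from blue(i,b)
round 1: derive conn(i,f) via R0 from blue(i,f)
round 1: derive conn(i,j) via R0 from blue(i,j)
round 1: derive conn(j,h) via R0 from blue(j,h)
round 2: derive conn(a,a) via R1 from conn(a,f), conn(f,a)
round 2: derive conn(b,a) via R1 from conn(b,f), conn(f,a)
round 2: derive conn(f,d) via R1 from conn(f,a), conn(a,d)
round 2: derive conn(f,f) via R1 from conn(f,a), conn(a,f)
round 2: derive conn(g,f) via R1 from conn(g,a), conn(a,f)
round 2: derive conn(i,a) via R1 from conn(i,f), conn(f,a)
round 2: derive conn(i,h) via R1 from conn(i,j), conn(j,h)
round 3: derive conn(b,d) via R1 from conn(b,a), conn(a,d)
round 3: derive conn(i,d) via R1 from conn(i,a), conn(a,d)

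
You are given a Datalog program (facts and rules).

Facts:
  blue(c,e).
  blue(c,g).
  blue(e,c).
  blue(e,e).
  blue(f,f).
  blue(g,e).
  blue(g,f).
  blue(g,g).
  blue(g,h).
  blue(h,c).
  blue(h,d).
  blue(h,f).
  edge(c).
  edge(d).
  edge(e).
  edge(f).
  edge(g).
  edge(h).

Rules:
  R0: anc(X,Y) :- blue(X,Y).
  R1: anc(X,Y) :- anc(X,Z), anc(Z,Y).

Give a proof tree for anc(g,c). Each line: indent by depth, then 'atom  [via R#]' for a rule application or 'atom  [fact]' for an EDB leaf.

round 1: derive anc(c,e) via R0 from blue(c,e)
round 1: derive anc(c,g) via R0 from blue(c,g)
round 1: derive anc(e,c) via R0 from blue(e,c)
round 1: derive anc(e,e) via R0 from blue(e,e)
round 1: derive anc(f,f) via R0 from blue(f,f)
round 1: derive anc(g,e) via R0 from blue(g,e)
round 1: derive anc(g,f) via R0 from blue(g,f)
round 1: derive anc(g,g) via R0 from blue(g,g)
round 1: derive anc(g,h) via R0 from blue(g,h)
round 1: derive anc(h,c) via R0 from blue(h,c)
round 1: derive anc(h,d) via R0 from blue(h,d)
round 1: derive anc(h,f) via R0 from blue(h,f)
round 2: derive anc(c,c) via R1 from anc(c,e), anc(e,c)
round 2: derive anc(c,f) via R1 from anc(c,g), anc(g,f)
round 2: derive anc(c,h) via R1 from anc(c,g), anc(g,h)
round 2: derive anc(e,g) via R1 from anc(e,c), anc(c,g)
round 2: derive anc(g,c) via R1 from anc(g,e), anc(e,c)
round 2: derive anc(g,d) via R1 from anc(g,h), anc(h,d)
round 2: derive anc(h,e) via R1 from anc(h,c), anc(c,e)
round 2: derive anc(h,g) via R1 from anc(h,c), anc(c,g)
round 3: derive anc(c,d) via R1 from anc(c,g), anc(g,d)
round 3: derive anc(e,d) via R1 from anc(e,g), anc(g,d)
round 3: derive anc(e,f) via R1 from anc(e,c), anc(c,f)
round 3: derive anc(e,h) via R1 from anc(e,c), anc(c,h)
round 3: derive anc(h,h) via R1 from anc(h,c), anc(c,h)

anc(g,c)  [via R1]
  anc(g,e)  [via R0]
    blue(g,e)  [fact]
  anc(e,c)  [via R0]
    blue(e,c)  [fact]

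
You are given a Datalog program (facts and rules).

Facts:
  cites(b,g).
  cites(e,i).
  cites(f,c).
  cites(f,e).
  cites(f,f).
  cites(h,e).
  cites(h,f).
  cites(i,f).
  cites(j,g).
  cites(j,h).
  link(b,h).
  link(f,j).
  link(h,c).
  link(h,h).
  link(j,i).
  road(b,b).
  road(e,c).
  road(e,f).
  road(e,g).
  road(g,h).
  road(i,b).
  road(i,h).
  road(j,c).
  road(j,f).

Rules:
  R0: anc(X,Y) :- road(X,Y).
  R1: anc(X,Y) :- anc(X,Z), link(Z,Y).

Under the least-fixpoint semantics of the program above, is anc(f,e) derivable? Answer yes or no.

no

round 1: derive anc(b,b) via R0 from road(b,b)
round 1: derive anc(e,c) via R0 from road(e,c)
round 1: derive anc(e,f) via R0 from road(e,f)
round 1: derive anc(e,g) via R0 from road(e,g)
round 1: derive anc(g,h) via R0 from road(g,h)
round 1: derive anc(i,b) via R0 from road(i,b)
round 1: derive anc(i,h) via R0 from road(i,h)
round 1: derive anc(j,c) via R0 from road(j,c)
round 1: derive anc(j,f) via R0 from road(j,f)
round 2: derive anc(b,h) via R1 from anc(b,b), link(b,h)
round 2: derive anc(e,j) via R1 from anc(e,f), link(f,j)
round 2: derive anc(g,c) via R1 from anc(g,h), link(h,c)
round 2: derive anc(i,c) via R1 from anc(i,h), link(h,c)
round 2: derive anc(j,j) via R1 from anc(j,f), link(f,j)
round 3: derive anc(b,c) via R1 from anc(b,h), link(h,c)
round 3: derive anc(e,i) via R1 from anc(e,j), link(j,i)
round 3: derive anc(j,i) via R1 from anc(j,j), link(j,i)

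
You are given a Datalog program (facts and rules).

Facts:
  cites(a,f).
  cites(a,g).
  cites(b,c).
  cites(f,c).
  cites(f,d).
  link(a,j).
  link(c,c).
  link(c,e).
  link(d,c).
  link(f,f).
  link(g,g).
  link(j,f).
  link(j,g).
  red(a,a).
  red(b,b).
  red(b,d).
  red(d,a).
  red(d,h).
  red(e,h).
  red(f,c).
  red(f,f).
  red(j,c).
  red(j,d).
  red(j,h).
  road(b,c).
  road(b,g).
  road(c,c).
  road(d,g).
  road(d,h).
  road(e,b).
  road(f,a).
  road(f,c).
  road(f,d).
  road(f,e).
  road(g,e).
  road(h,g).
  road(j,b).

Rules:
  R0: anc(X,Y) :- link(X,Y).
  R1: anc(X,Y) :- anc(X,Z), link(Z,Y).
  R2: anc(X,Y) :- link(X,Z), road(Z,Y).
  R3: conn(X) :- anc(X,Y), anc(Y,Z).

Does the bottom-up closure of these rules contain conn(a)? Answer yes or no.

yes

round 1: derive anc(a,j) via R0 from link(a,j)
round 1: derive anc(c,c) via R0 from link(c,c)
round 1: derive anc(c,e) via R0 from link(c,e)
round 1: derive anc(d,c) via R0 from link(d,c)
round 1: derive anc(f,f) via R0 from link(f,f)
round 1: derive anc(g,g) via R0 from link(g,g)
round 1: derive anc(j,f) via R0 from link(j,f)
round 1: derive anc(j,g) via R0 from link(j,g)
round 1: derive anc(a,b) via R2 from link(a,j), road(j,b)
round 1: derive anc(c,b) via R2 from link(c,e), road(e,b)
round 1: derive anc(f,a) via R2 from link(f,f), road(f,a)
round 1: derive anc(f,c) via R2 from link(f,f), road(f,c)
round 1: derive anc(f,d) via R2 from link(f,f), road(f,d)
round 1: derive anc(f,e) via R2 from link(f,f), road(f,e)
round 1: derive anc(g,e) via R2 from link(g,g), road(g,e)
round 1: derive anc(j,a) via R2 from link(j,f), road(f,a)
round 1: derive anc(j,c) via R2 from link(j,f), road(f,c)
round 1: derive anc(j,d) via R2 from link(j,f), road(f,d)
round 1: derive anc(j,e) via R2 from link(j,f), road(f,e)
round 2: derive anc(a,f) via R1 from anc(a,j), link(j,f)
round 2: derive anc(a,g) via R1 from anc(a,j), link(j,g)
round 2: derive anc(d,e) via R1 from anc(d,c), link(c,e)
round 2: derive anc(f,j) via R1 from anc(f,a), link(a,j)
round 2: derive anc(j,j) via R1 from anc(j,a), link(a,j)
round 2: derive conn(a) via R3 from anc(a,j), anc(j,a)
round 2: derive conn(c) via R3 from anc(c,c), anc(c,b)
round 2: derive conn(d) via R3 from anc(d,c), anc(c,b)
round 2: derive conn(f) via R3 from anc(f,a), anc(a,b)
round 2: derive conn(g) via R3 from anc(g,g), anc(g,e)
round 2: derive conn(j) via R3 from anc(j,a), anc(a,b)
round 3: derive anc(f,g) via R1 from anc(f,j), link(j,g)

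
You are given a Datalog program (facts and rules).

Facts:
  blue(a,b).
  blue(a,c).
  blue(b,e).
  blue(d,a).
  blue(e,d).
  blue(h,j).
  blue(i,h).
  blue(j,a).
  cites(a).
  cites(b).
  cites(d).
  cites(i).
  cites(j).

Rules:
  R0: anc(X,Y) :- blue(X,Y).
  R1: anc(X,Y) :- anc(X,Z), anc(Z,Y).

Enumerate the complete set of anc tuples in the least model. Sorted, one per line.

round 1: derive anc(a,b) via R0 from blue(a,b)
round 1: derive anc(a,c) via R0 from blue(a,c)
round 1: derive anc(b,e) via R0 from blue(b,e)
round 1: derive anc(d,a) via R0 from blue(d,a)
round 1: derive anc(e,d) via R0 from blue(e,d)
round 1: derive anc(h,j) via R0 from blue(h,j)
round 1: derive anc(i,h) via R0 from blue(i,h)
round 1: derive anc(j,a) via R0 from blue(j,a)
round 2: derive anc(a,e) via R1 from anc(a,b), anc(b,e)
round 2: derive anc(b,d) via R1 from anc(b,e), anc(e,d)
round 2: derive anc(d,b) via R1 from anc(d,a), anc(a,b)
round 2: derive anc(d,c) via R1 from anc(d,a), anc(a,c)
round 2: derive anc(e,a) via R1 from anc(e,d), anc(d,a)
round 2: derive anc(h,a) via R1 from anc(h,j), anc(j,a)
round 2: derive anc(i,j) via R1 from anc(i,h), anc(h,j)
round 2: derive anc(j,b) via R1 from anc(j,a), anc(a,b)
round 2: derive anc(j,c) via R1 from anc(j,a), anc(a,c)
round 3: derive anc(a,a) via R1 from anc(a,e), anc(e,a)
round 3: derive anc(a,d) via R1 from anc(a,b), anc(b,d)
round 3: derive anc(b,a) via R1 from anc(b,d), anc(d,a)
round 3: derive anc(b,b) via R1 from anc(b,d), anc(d,b)
round 3: derive anc(b,c) via R1 from anc(b,d), anc(d,c)
round 3: derive anc(d,d) via R1 from anc(d,b), anc(b,d)
round 3: derive anc(d,e) via R1 from anc(d,a), anc(a,e)
round 3: derive anc(e,b) via R1 from anc(e,a), anc(a,b)
round 3: derive anc(e,c) via R1 from anc(e,a), anc(a,c)
round 3: derive anc(e,e) via R1 from anc(e,a), anc(a,e)
round 3: derive anc(h,b) via R1 from anc(h,a), anc(a,b)
round 3: derive anc(h,c) via R1 from anc(h,a), anc(a,c)
round 3: derive anc(h,e) via R1 from anc(h,a), anc(a,e)
round 3: derive anc(i,a) via R1 from anc(i,h), anc(h,a)
round 3: derive anc(i,b) via R1 from anc(i,j), anc(j,b)
round 3: derive anc(i,c) via R1 from anc(i,j), anc(j,c)
round 3: derive anc(j,d) via R1 from anc(j,b), anc(b,d)
round 3: derive anc(j,e) via R1 from anc(j,a), anc(a,e)
round 4: derive anc(h,d) via R1 from anc(h,a), anc(a,d)
round 4: derive anc(i,d) via R1 from anc(i,a), anc(a,d)
round 4: derive anc(i,e) via R1 from anc(i,a), anc(a,e)

anc(a,a)
anc(a,b)
anc(a,c)
anc(a,d)
anc(a,e)
anc(b,a)
anc(b,b)
anc(b,c)
anc(b,d)
anc(b,e)
anc(d,a)
anc(d,b)
anc(d,c)
anc(d,d)
anc(d,e)
anc(e,a)
anc(e,b)
anc(e,c)
anc(e,d)
anc(e,e)
anc(h,a)
anc(h,b)
anc(h,c)
anc(h,d)
anc(h,e)
anc(h,j)
anc(i,a)
anc(i,b)
anc(i,c)
anc(i,d)
anc(i,e)
anc(i,h)
anc(i,j)
anc(j,a)
anc(j,b)
anc(j,c)
anc(j,d)
anc(j,e)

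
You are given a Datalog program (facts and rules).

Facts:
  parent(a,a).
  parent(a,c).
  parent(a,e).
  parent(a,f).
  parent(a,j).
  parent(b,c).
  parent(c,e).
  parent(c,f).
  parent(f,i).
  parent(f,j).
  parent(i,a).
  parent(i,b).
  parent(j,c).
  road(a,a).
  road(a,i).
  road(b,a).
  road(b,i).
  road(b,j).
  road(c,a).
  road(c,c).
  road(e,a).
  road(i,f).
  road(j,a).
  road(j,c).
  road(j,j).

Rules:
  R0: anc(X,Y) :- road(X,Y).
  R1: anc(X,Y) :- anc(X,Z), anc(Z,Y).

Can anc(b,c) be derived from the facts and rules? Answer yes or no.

yes

round 1: derive anc(a,a) via R0 from road(a,a)
round 1: derive anc(a,i) via R0 from road(a,i)
round 1: derive anc(b,a) via R0 from road(b,a)
round 1: derive anc(b,i) via R0 from road(b,i)
round 1: derive anc(b,j) via R0 from road(b,j)
round 1: derive anc(c,a) via R0 from road(c,a)
round 1: derive anc(c,c) via R0 from road(c,c)
round 1: derive anc(e,a) via R0 from road(e,a)
round 1: derive anc(i,f) via R0 from road(i,f)
round 1: derive anc(j,a) via R0 from road(j,a)
round 1: derive anc(j,c) via R0 from road(j,c)
round 1: derive anc(j,j) via R0 from road(j,j)
round 2: derive anc(a,f) via R1 from anc(a,i), anc(i,f)
round 2: derive anc(b,c) via R1 from anc(b,j), anc(j,c)
round 2: derive anc(b,f) via R1 from anc(b,i), anc(i,f)
round 2: derive anc(c,i) via R1 from anc(c,a), anc(a,i)
round 2: derive anc(e,i) via R1 from anc(e,a), anc(a,i)
round 2: derive anc(j,i) via R1 from anc(j,a), anc(a,i)
round 3: derive anc(c,f) via R1 from anc(c,a), anc(a,f)
round 3: derive anc(e,f) via R1 from anc(e,a), anc(a,f)
round 3: derive anc(j,f) via R1 from anc(j,a), anc(a,f)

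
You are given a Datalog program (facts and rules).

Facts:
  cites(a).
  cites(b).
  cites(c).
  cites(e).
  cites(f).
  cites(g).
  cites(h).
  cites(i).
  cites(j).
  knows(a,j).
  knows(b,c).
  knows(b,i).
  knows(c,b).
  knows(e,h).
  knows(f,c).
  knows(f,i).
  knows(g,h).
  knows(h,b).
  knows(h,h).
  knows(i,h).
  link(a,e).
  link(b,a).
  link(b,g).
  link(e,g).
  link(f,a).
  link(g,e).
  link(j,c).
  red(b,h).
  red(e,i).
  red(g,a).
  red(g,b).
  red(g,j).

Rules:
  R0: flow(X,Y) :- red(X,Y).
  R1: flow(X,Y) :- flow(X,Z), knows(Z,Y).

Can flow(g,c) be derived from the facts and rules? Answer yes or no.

round 1: derive flow(b,h) via R0 from red(b,h)
round 1: derive flow(e,i) via R0 from red(e,i)
round 1: derive flow(g,a) via R0 from red(g,a)
round 1: derive flow(g,b) via R0 from red(g,b)
round 1: derive flow(g,j) via R0 from red(g,j)
round 2: derive flow(b,b) via R1 from flow(b,h), knows(h,b)
round 2: derive flow(e,h) via R1 from flow(e,i), knows(i,h)
round 2: derive flow(g,c) via R1 from flow(g,b), knows(b,c)
round 2: derive flow(g,i) via R1 from flow(g,b), knows(b,i)
round 3: derive flow(b,c) via R1 from flow(b,b), knows(b,c)
round 3: derive flow(b,i) via R1 from flow(b,b), knows(b,i)
round 3: derive flow(e,b) via R1 from flow(e,h), knows(h,b)
round 3: derive flow(g,h) via R1 from flow(g,i), knows(i,h)
round 4: derive flow(e,c) via R1 from flow(e,b), knows(b,c)

yes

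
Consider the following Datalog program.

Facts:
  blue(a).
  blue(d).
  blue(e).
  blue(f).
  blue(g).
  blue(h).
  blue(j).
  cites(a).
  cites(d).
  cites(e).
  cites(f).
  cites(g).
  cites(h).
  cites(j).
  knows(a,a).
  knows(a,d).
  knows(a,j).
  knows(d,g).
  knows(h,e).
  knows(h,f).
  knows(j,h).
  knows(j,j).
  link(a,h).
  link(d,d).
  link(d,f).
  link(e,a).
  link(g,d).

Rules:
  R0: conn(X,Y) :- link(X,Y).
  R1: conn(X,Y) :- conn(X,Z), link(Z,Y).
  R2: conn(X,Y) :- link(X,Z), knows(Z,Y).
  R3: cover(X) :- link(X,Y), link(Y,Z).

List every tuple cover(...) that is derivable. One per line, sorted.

cover(d)
cover(e)
cover(g)

round 1: derive cover(d) via R3 from link(d,d), link(d,d)
round 1: derive cover(e) via R3 from link(e,a), link(a,h)
round 1: derive cover(g) via R3 from link(g,d), link(d,d)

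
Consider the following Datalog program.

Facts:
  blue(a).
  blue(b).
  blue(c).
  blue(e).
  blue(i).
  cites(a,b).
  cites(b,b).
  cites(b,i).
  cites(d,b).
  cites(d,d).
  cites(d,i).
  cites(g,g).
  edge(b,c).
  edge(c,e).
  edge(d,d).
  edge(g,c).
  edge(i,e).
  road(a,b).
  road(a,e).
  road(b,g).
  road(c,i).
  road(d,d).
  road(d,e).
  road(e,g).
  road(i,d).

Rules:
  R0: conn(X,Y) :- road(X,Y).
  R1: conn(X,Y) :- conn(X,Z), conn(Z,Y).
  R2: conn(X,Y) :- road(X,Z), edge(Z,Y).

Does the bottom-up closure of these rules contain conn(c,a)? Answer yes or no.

round 1: derive conn(a,b) via R0 from road(a,b)
round 1: derive conn(a,e) via R0 from road(a,e)
round 1: derive conn(b,g) via R0 from road(b,g)
round 1: derive conn(c,i) via R0 from road(c,i)
round 1: derive conn(d,d) via R0 from road(d,d)
round 1: derive conn(d,e) via R0 from road(d,e)
round 1: derive conn(e,g) via R0 from road(e,g)
round 1: derive conn(i,d) via R0 from road(i,d)
round 1: derive conn(a,c) via R2 from road(a,b), edge(b,c)
round 1: derive conn(b,c) via R2 from road(b,g), edge(g,c)
round 1: derive conn(c,e) via R2 from road(c,i), edge(i,e)
round 1: derive conn(e,c) via R2 from road(e,g), edge(g,c)
round 2: derive conn(a,g) via R1 from conn(a,b), conn(b,g)
round 2: derive conn(a,i) via R1 from conn(a,c), conn(c,i)
round 2: derive conn(b,e) via R1 from conn(b,c), conn(c,e)
round 2: derive conn(b,i) via R1 from conn(b,c), conn(c,i)
round 2: derive conn(c,c) via R1 from conn(c,e), conn(e,c)
round 2: derive conn(c,d) via R1 from conn(c,i), conn(i,d)
round 2: derive conn(c,g) via R1 from conn(c,e), conn(e,g)
round 2: derive conn(d,c) via R1 from conn(d,e), conn(e,c)
round 2: derive conn(d,g) via R1 from conn(d,e), conn(e,g)
round 2: derive conn(e,e) via R1 from conn(e,c), conn(c,e)
round 2: derive conn(e,i) via R1 from conn(e,c), conn(c,i)
round 2: derive conn(i,e) via R1 from conn(i,d), conn(d,e)
round 3: derive conn(a,d) via R1 from conn(a,c), conn(c,d)
round 3: derive conn(b,d) via R1 from conn(b,c), conn(c,d)
round 3: derive conn(d,i) via R1 from conn(d,c), conn(c,i)
round 3: derive conn(e,d) via R1 from conn(e,c), conn(c,d)
round 3: derive conn(i,c) via R1 from conn(i,d), conn(d,c)
round 3: derive conn(i,g) via R1 from conn(i,d), conn(d,g)
round 3: derive conn(i,i) via R1 from conn(i,e), conn(e,i)

no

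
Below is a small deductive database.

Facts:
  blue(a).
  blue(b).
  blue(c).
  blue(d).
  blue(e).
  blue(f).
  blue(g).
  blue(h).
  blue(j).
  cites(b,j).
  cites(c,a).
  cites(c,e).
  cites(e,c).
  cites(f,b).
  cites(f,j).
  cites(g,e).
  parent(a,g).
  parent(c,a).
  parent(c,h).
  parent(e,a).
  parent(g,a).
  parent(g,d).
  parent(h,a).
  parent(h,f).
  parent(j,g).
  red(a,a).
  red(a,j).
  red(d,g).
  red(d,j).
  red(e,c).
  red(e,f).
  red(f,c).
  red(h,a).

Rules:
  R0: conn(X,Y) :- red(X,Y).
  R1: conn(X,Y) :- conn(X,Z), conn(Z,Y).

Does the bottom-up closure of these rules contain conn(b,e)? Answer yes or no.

round 1: derive conn(a,a) via R0 from red(a,a)
round 1: derive conn(a,j) via R0 from red(a,j)
round 1: derive conn(d,g) via R0 from red(d,g)
round 1: derive conn(d,j) via R0 from red(d,j)
round 1: derive conn(e,c) via R0 from red(e,c)
round 1: derive conn(e,f) via R0 from red(e,f)
round 1: derive conn(f,c) via R0 from red(f,c)
round 1: derive conn(h,a) via R0 from red(h,a)
round 2: derive conn(h,j) via R1 from conn(h,a), conn(a,j)

no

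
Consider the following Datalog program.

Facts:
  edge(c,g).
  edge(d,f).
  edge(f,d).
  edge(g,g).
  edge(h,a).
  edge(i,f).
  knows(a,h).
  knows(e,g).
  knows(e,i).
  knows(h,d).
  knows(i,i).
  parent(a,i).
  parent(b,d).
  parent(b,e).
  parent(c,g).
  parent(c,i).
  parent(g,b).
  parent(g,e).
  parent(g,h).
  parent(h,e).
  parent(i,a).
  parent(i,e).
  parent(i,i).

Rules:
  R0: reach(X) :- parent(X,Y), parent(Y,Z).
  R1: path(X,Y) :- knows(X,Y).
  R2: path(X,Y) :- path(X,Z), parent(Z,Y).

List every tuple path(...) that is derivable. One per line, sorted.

round 1: derive path(a,h) via R1 from knows(a,h)
round 1: derive path(e,g) via R1 from knows(e,g)
round 1: derive path(e,i) via R1 from knows(e,i)
round 1: derive path(h,d) via R1 from knows(h,d)
round 1: derive path(i,i) via R1 from knows(i,i)
round 2: derive path(a,e) via R2 from path(a,h), parent(h,e)
round 2: derive path(e,a) via R2 from path(e,i), parent(i,a)
round 2: derive path(e,b) via R2 from path(e,g), parent(g,b)
round 2: derive path(e,e) via R2 from path(e,g), parent(g,e)
round 2: derive path(e,h) via R2 from path(e,g), parent(g,h)
round 2: derive path(i,a) via R2 from path(i,i), parent(i,a)
round 2: derive path(i,e) via R2 from path(i,i), parent(i,e)
round 3: derive path(e,d) via R2 from path(e,b), parent(b,d)

path(a,e)
path(a,h)
path(e,a)
path(e,b)
path(e,d)
path(e,e)
path(e,g)
path(e,h)
path(e,i)
path(h,d)
path(i,a)
path(i,e)
path(i,i)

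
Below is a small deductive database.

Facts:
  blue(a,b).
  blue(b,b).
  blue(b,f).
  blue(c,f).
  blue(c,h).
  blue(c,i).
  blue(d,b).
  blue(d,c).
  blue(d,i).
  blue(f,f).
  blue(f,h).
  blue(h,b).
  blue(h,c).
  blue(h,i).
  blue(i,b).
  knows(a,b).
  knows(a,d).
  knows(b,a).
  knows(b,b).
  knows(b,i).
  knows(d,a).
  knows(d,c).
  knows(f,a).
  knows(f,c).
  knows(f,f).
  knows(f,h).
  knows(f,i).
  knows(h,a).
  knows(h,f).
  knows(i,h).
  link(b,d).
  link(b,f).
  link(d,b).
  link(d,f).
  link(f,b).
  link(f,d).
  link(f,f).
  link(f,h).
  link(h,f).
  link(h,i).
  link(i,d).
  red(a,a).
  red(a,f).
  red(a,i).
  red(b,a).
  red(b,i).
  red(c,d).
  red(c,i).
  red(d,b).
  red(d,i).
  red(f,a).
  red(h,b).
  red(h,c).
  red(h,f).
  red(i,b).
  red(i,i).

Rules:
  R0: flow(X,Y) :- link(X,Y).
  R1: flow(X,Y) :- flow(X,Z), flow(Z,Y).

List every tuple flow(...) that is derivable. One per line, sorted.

flow(b,b)
flow(b,d)
flow(b,f)
flow(b,h)
flow(b,i)
flow(d,b)
flow(d,d)
flow(d,f)
flow(d,h)
flow(d,i)
flow(f,b)
flow(f,d)
flow(f,f)
flow(f,h)
flow(f,i)
flow(h,b)
flow(h,d)
flow(h,f)
flow(h,h)
flow(h,i)
flow(i,b)
flow(i,d)
flow(i,f)
flow(i,h)
flow(i,i)

round 1: derive flow(b,d) via R0 from link(b,d)
round 1: derive flow(b,f) via R0 from link(b,f)
round 1: derive flow(d,b) via R0 from link(d,b)
round 1: derive flow(d,f) via R0 from link(d,f)
round 1: derive flow(f,b) via R0 from link(f,b)
round 1: derive flow(f,d) via R0 from link(f,d)
round 1: derive flow(f,f) via R0 from link(f,f)
round 1: derive flow(f,h) via R0 from link(f,h)
round 1: derive flow(h,f) via R0 from link(h,f)
round 1: derive flow(h,i) via R0 from link(h,i)
round 1: derive flow(i,d) via R0 from link(i,d)
round 2: derive flow(b,b) via R1 from flow(b,d), flow(d,b)
round 2: derive flow(b,h) via R1 from flow(b,f), flow(f,h)
round 2: derive flow(d,d) via R1 from flow(d,b), flow(b,d)
round 2: derive flow(d,h) via R1 from flow(d,f), flow(f,h)
round 2: derive flow(f,i) via R1 from flow(f,h), flow(h,i)
round 2: derive flow(h,b) via R1 from flow(h,f), flow(f,b)
round 2: derive flow(h,d) via R1 from flow(h,f), flow(f,d)
round 2: derive flow(h,h) via R1 from flow(h,f), flow(f,h)
round 2: derive flow(i,b) via R1 from flow(i,d), flow(d,b)
round 2: derive flow(i,f) via R1 from flow(i,d), flow(d,f)
round 3: derive flow(b,i) via R1 from flow(b,f), flow(f,i)
round 3: derive flow(d,i) via R1 from flow(d,f), flow(f,i)
round 3: derive flow(i,h) via R1 from flow(i,b), flow(b,h)
round 3: derive flow(i,i) via R1 from flow(i,f), flow(f,i)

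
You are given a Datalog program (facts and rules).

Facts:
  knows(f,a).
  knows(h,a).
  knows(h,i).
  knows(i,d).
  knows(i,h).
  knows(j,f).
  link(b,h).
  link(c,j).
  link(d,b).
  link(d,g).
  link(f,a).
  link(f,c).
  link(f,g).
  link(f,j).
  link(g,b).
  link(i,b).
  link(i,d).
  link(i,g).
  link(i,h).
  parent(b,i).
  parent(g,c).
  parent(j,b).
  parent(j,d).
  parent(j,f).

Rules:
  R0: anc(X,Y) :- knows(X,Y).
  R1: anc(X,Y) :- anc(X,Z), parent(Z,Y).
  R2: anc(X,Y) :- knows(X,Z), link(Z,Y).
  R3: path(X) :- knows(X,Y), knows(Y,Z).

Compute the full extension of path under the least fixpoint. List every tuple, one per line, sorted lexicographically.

path(h)
path(i)
path(j)

round 1: derive path(h) via R3 from knows(h,i), knows(i,d)
round 1: derive path(i) via R3 from knows(i,h), knows(h,a)
round 1: derive path(j) via R3 from knows(j,f), knows(f,a)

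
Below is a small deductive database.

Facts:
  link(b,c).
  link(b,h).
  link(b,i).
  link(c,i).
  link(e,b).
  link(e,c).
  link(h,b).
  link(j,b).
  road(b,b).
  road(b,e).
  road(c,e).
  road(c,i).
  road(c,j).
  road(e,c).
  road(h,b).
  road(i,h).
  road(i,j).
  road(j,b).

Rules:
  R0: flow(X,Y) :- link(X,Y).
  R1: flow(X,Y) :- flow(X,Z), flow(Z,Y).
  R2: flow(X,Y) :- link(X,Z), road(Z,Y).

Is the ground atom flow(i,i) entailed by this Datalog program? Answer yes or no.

no

round 1: derive flow(b,c) via R0 from link(b,c)
round 1: derive flow(b,h) via R0 from link(b,h)
round 1: derive flow(b,i) via R0 from link(b,i)
round 1: derive flow(c,i) via R0 from link(c,i)
round 1: derive flow(e,b) via R0 from link(e,b)
round 1: derive flow(e,c) via R0 from link(e,c)
round 1: derive flow(h,b) via R0 from link(h,b)
round 1: derive flow(j,b) via R0 from link(j,b)
round 1: derive flow(b,b) via R2 from link(b,h), road(h,b)
round 1: derive flow(b,e) via R2 from link(b,c), road(c,e)
round 1: derive flow(b,j) via R2 from link(b,c), road(c,j)
round 1: derive flow(c,h) via R2 from link(c,i), road(i,h)
round 1: derive flow(c,j) via R2 from link(c,i), road(i,j)
round 1: derive flow(e,e) via R2 from link(e,b), road(b,e)
round 1: derive flow(e,i) via R2 from link(e,c), road(c,i)
round 1: derive flow(e,j) via R2 from link(e,c), road(c,j)
round 1: derive flow(h,e) via R2 from link(h,b), road(b,e)
round 1: derive flow(j,e) via R2 from link(j,b), road(b,e)
round 2: derive flow(c,b) via R1 from flow(c,h), flow(h,b)
round 2: derive flow(c,e) via R1 from flow(c,h), flow(h,e)
round 2: derive flow(e,h) via R1 from flow(e,b), flow(b,h)
round 2: derive flow(h,c) via R1 from flow(h,b), flow(b,c)
round 2: derive flow(h,h) via R1 from flow(h,b), flow(b,h)
round 2: derive flow(h,i) via R1 from flow(h,b), flow(b,i)
round 2: derive flow(h,j) via R1 from flow(h,b), flow(b,j)
round 2: derive flow(j,c) via R1 from flow(j,b), flow(b,c)
round 2: derive flow(j,h) via R1 from flow(j,b), flow(b,h)
round 2: derive flow(j,i) via R1 from flow(j,b), flow(b,i)
round 2: derive flow(j,j) via R1 from flow(j,b), flow(b,j)
round 3: derive flow(c,c) via R1 from flow(c,b), flow(b,c)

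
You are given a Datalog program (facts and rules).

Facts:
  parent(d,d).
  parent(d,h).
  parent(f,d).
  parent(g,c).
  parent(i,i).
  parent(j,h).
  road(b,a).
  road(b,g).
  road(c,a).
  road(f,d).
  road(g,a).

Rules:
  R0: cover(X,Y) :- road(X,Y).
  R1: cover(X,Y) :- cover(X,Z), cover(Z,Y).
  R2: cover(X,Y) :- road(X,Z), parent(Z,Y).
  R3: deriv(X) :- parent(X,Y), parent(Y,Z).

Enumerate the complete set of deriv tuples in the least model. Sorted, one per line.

round 1: derive deriv(d) via R3 from parent(d,d), parent(d,d)
round 1: derive deriv(f) via R3 from parent(f,d), parent(d,d)
round 1: derive deriv(i) via R3 from parent(i,i), parent(i,i)

deriv(d)
deriv(f)
deriv(i)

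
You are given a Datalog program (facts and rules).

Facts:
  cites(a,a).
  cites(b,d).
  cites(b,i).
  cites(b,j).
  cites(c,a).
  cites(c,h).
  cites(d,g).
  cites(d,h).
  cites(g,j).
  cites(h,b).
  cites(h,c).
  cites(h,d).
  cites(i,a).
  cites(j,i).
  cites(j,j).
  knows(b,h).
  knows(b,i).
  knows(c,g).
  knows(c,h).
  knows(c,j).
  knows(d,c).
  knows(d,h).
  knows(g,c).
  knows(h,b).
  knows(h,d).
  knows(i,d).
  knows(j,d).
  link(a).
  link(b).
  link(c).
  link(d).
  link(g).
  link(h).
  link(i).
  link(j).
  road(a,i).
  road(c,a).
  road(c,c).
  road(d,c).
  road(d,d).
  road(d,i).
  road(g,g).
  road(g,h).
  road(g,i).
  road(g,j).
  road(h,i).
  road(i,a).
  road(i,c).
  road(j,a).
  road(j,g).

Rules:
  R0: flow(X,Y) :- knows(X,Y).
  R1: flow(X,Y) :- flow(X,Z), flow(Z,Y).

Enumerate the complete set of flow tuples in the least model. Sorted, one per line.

round 1: derive flow(b,h) via R0 from knows(b,h)
round 1: derive flow(b,i) via R0 from knows(b,i)
round 1: derive flow(c,g) via R0 from knows(c,g)
round 1: derive flow(c,h) via R0 from knows(c,h)
round 1: derive flow(c,j) via R0 from knows(c,j)
round 1: derive flow(d,c) via R0 from knows(d,c)
round 1: derive flow(d,h) via R0 from knows(d,h)
round 1: derive flow(g,c) via R0 from knows(g,c)
round 1: derive flow(h,b) via R0 from knows(h,b)
round 1: derive flow(h,d) via R0 from knows(h,d)
round 1: derive flow(i,d) via R0 from knows(i,d)
round 1: derive flow(j,d) via R0 from knows(j,d)
round 2: derive flow(b,b) via R1 from flow(b,h), flow(h,b)
round 2: derive flow(b,d) via R1 from flow(b,h), flow(h,d)
round 2: derive flow(c,b) via R1 from flow(c,h), flow(h,b)
round 2: derive flow(c,c) via R1 from flow(c,g), flow(g,c)
round 2: derive flow(c,d) via R1 from flow(c,h), flow(h,d)
round 2: derive flow(d,b) via R1 from flow(d,h), flow(h,b)
round 2: derive flow(d,d) via R1 from flow(d,h), flow(h,d)
round 2: derive flow(d,g) via R1 from flow(d,c), flow(c,g)
round 2: derive flow(d,j) via R1 from flow(d,c), flow(c,j)
round 2: derive flow(g,g) via R1 from flow(g,c), flow(c,g)
round 2: derive flow(g,h) via R1 from flow(g,c), flow(c,h)
round 2: derive flow(g,j) via R1 from flow(g,c), flow(c,j)
round 2: derive flow(h,c) via R1 from flow(h,d), flow(d,c)
round 2: derive flow(h,h) via R1 from flow(h,b), flow(b,h)
round 2: derive flow(h,i) via R1 from flow(h,b), flow(b,i)
round 2: derive flow(i,c) via R1 from flow(i,d), flow(d,c)
round 2: derive flow(i,h) via R1 from flow(i,d), flow(d,h)
round 2: derive flow(j,c) via R1 from flow(j,d), flow(d,c)
round 2: derive flow(j,h) via R1 from flow(j,d), flow(d,h)
round 3: derive flow(b,c) via R1 from flow(b,d), flow(d,c)
round 3: derive flow(b,g) via R1 from flow(b,d), flow(d,g)
round 3: derive flow(b,j) via R1 from flow(b,d), flow(d,j)
round 3: derive flow(c,i) via R1 from flow(c,b), flow(b,i)
round 3: derive flow(d,i) via R1 from flow(d,b), flow(b,i)
round 3: derive flow(g,b) via R1 from flow(g,c), flow(c,b)
round 3: derive flow(g,d) via R1 from flow(g,c), flow(c,d)
round 3: derive flow(g,i) via R1 from flow(g,h), flow(h,i)
round 3: derive flow(h,g) via R1 from flow(h,c), flow(c,g)
round 3: derive flow(h,j) via R1 from flow(h,c), flow(c,j)
round 3: derive flow(i,b) via R1 from flow(i,c), flow(c,b)
round 3: derive flow(i,g) via R1 from flow(i,c), flow(c,g)
round 3: derive flow(i,i) via R1 from flow(i,h), flow(h,i)
round 3: derive flow(i,j) via R1 from flow(i,c), flow(c,j)
round 3: derive flow(j,b) via R1 from flow(j,c), flow(c,b)
round 3: derive flow(j,g) via R1 from flow(j,c), flow(c,g)
round 3: derive flow(j,i) via R1 from flow(j,h), flow(h,i)
round 3: derive flow(j,j) via R1 from flow(j,c), flow(c,j)

flow(b,b)
flow(b,c)
flow(b,d)
flow(b,g)
flow(b,h)
flow(b,i)
flow(b,j)
flow(c,b)
flow(c,c)
flow(c,d)
flow(c,g)
flow(c,h)
flow(c,i)
flow(c,j)
flow(d,b)
flow(d,c)
flow(d,d)
flow(d,g)
flow(d,h)
flow(d,i)
flow(d,j)
flow(g,b)
flow(g,c)
flow(g,d)
flow(g,g)
flow(g,h)
flow(g,i)
flow(g,j)
flow(h,b)
flow(h,c)
flow(h,d)
flow(h,g)
flow(h,h)
flow(h,i)
flow(h,j)
flow(i,b)
flow(i,c)
flow(i,d)
flow(i,g)
flow(i,h)
flow(i,i)
flow(i,j)
flow(j,b)
flow(j,c)
flow(j,d)
flow(j,g)
flow(j,h)
flow(j,i)
flow(j,j)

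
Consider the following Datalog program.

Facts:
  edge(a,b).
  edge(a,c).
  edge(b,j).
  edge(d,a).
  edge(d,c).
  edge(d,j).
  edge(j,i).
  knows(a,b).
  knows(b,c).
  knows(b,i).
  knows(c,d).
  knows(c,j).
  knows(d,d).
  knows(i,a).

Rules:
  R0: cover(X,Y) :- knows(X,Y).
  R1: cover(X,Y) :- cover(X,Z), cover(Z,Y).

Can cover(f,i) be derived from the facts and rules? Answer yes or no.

no

round 1: derive cover(a,b) via R0 from knows(a,b)
round 1: derive cover(b,c) via R0 from knows(b,c)
round 1: derive cover(b,i) via R0 from knows(b,i)
round 1: derive cover(c,d) via R0 from knows(c,d)
round 1: derive cover(c,j) via R0 from knows(c,j)
round 1: derive cover(d,d) via R0 from knows(d,d)
round 1: derive cover(i,a) via R0 from knows(i,a)
round 2: derive cover(a,c) via R1 from cover(a,b), cover(b,c)
round 2: derive cover(a,i) via R1 from cover(a,b), cover(b,i)
round 2: derive cover(b,a) via R1 from cover(b,i), cover(i,a)
round 2: derive cover(b,d) via R1 from cover(b,c), cover(c,d)
round 2: derive cover(b,j) via R1 from cover(b,c), cover(c,j)
round 2: derive cover(i,b) via R1 from cover(i,a), cover(a,b)
round 3: derive cover(a,a) via R1 from cover(a,b), cover(b,a)
round 3: derive cover(a,d) via R1 from cover(a,b), cover(b,d)
round 3: derive cover(a,j) via R1 from cover(a,b), cover(b,j)
round 3: derive cover(b,b) via R1 from cover(b,a), cover(a,b)
round 3: derive cover(i,c) via R1 from cover(i,a), cover(a,c)
round 3: derive cover(i,d) via R1 from cover(i,b), cover(b,d)
round 3: derive cover(i,i) via R1 from cover(i,a), cover(a,i)
round 3: derive cover(i,j) via R1 from cover(i,b), cover(b,j)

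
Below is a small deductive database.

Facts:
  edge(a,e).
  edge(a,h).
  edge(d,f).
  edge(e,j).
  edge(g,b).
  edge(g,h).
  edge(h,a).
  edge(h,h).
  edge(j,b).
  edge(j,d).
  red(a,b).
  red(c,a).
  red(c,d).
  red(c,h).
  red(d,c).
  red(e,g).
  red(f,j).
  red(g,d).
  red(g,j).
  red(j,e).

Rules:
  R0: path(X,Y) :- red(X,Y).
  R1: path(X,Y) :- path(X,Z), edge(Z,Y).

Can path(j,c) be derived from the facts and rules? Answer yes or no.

round 1: derive path(a,b) via R0 from red(a,b)
round 1: derive path(c,a) via R0 from red(c,a)
round 1: derive path(c,d) via R0 from red(c,d)
round 1: derive path(c,h) via R0 from red(c,h)
round 1: derive path(d,c) via R0 from red(d,c)
round 1: derive path(e,g) via R0 from red(e,g)
round 1: derive path(f,j) via R0 from red(f,j)
round 1: derive path(g,d) via R0 from red(g,d)
round 1: derive path(g,j) via R0 from red(g,j)
round 1: derive path(j,e) via R0 from red(j,e)
round 2: derive path(c,e) via R1 from path(c,a), edge(a,e)
round 2: derive path(c,f) via R1 from path(c,d), edge(d,f)
round 2: derive path(e,b) via R1 from path(e,g), edge(g,b)
round 2: derive path(e,h) via R1 from path(e,g), edge(g,h)
round 2: derive path(f,b) via R1 from path(f,j), edge(j,b)
round 2: derive path(f,d) via R1 from path(f,j), edge(j,d)
round 2: derive path(g,b) via R1 from path(g,j), edge(j,b)
round 2: derive path(g,f) via R1 from path(g,d), edge(d,f)
round 2: derive path(j,j) via R1 from path(j,e), edge(e,j)
round 3: derive path(c,j) via R1 from path(c,e), edge(e,j)
round 3: derive path(e,a) via R1 from path(e,h), edge(h,a)
round 3: derive path(f,f) via R1 from path(f,d), edge(d,f)
round 3: derive path(j,b) via R1 from path(j,j), edge(j,b)
round 3: derive path(j,d) via R1 from path(j,j), edge(j,d)
round 4: derive path(c,b) via R1 from path(c,j), edge(j,b)
round 4: derive path(e,e) via R1 from path(e,a), edge(a,e)
round 4: derive path(j,f) via R1 from path(j,d), edge(d,f)
round 5: derive path(e,j) via R1 from path(e,e), edge(e,j)
round 6: derive path(e,d) via R1 from path(e,j), edge(j,d)
round 7: derive path(e,f) via R1 from path(e,d), edge(d,f)

no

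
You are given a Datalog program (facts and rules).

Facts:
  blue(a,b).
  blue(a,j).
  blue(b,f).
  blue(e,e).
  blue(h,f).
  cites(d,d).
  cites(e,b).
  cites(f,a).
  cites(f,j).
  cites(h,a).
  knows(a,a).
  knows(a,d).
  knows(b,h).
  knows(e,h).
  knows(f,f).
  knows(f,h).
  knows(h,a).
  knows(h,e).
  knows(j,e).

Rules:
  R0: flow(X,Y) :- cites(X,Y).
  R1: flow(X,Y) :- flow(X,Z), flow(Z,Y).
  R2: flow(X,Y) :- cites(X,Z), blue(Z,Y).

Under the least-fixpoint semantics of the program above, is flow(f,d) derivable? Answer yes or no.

round 1: derive flow(d,d) via R0 from cites(d,d)
round 1: derive flow(e,b) via R0 from cites(e,b)
round 1: derive flow(f,a) via R0 from cites(f,a)
round 1: derive flow(f,j) via R0 from cites(f,j)
round 1: derive flow(h,a) via R0 from cites(h,a)
round 1: derive flow(e,f) via R2 from cites(e,b), blue(b,f)
round 1: derive flow(f,b) via R2 from cites(f,a), blue(a,b)
round 1: derive flow(h,b) via R2 from cites(h,a), blue(a,b)
round 1: derive flow(h,j) via R2 from cites(h,a), blue(a,j)
round 2: derive flow(e,a) via R1 from flow(e,f), flow(f,a)
round 2: derive flow(e,j) via R1 from flow(e,f), flow(f,j)

no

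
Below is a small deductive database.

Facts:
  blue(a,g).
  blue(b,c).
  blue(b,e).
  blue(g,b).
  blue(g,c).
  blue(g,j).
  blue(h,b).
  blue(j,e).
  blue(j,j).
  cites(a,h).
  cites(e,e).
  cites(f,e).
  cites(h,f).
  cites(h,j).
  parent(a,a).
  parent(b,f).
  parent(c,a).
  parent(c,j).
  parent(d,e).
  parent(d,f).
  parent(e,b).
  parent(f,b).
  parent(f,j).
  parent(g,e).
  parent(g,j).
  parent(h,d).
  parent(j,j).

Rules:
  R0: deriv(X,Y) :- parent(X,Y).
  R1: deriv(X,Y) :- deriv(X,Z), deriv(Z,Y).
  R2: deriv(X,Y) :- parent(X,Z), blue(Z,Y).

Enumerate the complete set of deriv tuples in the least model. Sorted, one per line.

deriv(a,a)
deriv(a,b)
deriv(a,c)
deriv(a,e)
deriv(a,f)
deriv(a,g)
deriv(a,j)
deriv(b,a)
deriv(b,b)
deriv(b,c)
deriv(b,e)
deriv(b,f)
deriv(b,g)
deriv(b,j)
deriv(c,a)
deriv(c,b)
deriv(c,c)
deriv(c,e)
deriv(c,f)
deriv(c,g)
deriv(c,j)
deriv(d,a)
deriv(d,b)
deriv(d,c)
deriv(d,e)
deriv(d,f)
deriv(d,g)
deriv(d,j)
deriv(e,a)
deriv(e,b)
deriv(e,c)
deriv(e,e)
deriv(e,f)
deriv(e,g)
deriv(e,j)
deriv(f,a)
deriv(f,b)
deriv(f,c)
deriv(f,e)
deriv(f,f)
deriv(f,g)
deriv(f,j)
deriv(g,a)
deriv(g,b)
deriv(g,c)
deriv(g,e)
deriv(g,f)
deriv(g,g)
deriv(g,j)
deriv(h,a)
deriv(h,b)
deriv(h,c)
deriv(h,d)
deriv(h,e)
deriv(h,f)
deriv(h,g)
deriv(h,j)
deriv(j,a)
deriv(j,b)
deriv(j,c)
deriv(j,e)
deriv(j,f)
deriv(j,g)
deriv(j,j)

round 1: derive deriv(a,a) via R0 from parent(a,a)
round 1: derive deriv(b,f) via R0 from parent(b,f)
round 1: derive deriv(c,a) via R0 from parent(c,a)
round 1: derive deriv(c,j) via R0 from parent(c,j)
round 1: derive deriv(d,e) via R0 from parent(d,e)
round 1: derive deriv(d,f) via R0 from parent(d,f)
round 1: derive deriv(e,b) via R0 from parent(e,b)
round 1: derive deriv(f,b) via R0 from parent(f,b)
round 1: derive deriv(f,j) via R0 from parent(f,j)
round 1: derive deriv(g,e) via R0 from parent(g,e)
round 1: derive deriv(g,j) via R0 from parent(g,j)
round 1: derive deriv(h,d) via R0 from parent(h,d)
round 1: derive deriv(j,j) via R0 from parent(j,j)
round 1: derive deriv(a,g) via R2 from parent(a,a), blue(a,g)
round 1: derive deriv(c,e) via R2 from parent(c,j), blue(j,e)
round 1: derive deriv(c,g) via R2 from parent(c,a), blue(a,g)
round 1: derive deriv(e,c) via R2 from parent(e,b), blue(b,c)
round 1: derive deriv(e,e) via R2 from parent(e,b), blue(b,e)
round 1: derive deriv(f,c) via R2 from parent(f,b), blue(b,c)
round 1: derive deriv(f,e) via R2 from parent(f,b), blue(b,e)
round 1: derive deriv(j,e) via R2 from parent(j,j), blue(j,e)
round 2: derive deriv(a,e) via R1 from deriv(a,g), deriv(g,e)
round 2: derive deriv(a,j) via R1 from deriv(a,g), deriv(g,j)
round 2: derive deriv(b,b) via R1 from deriv(b,f), deriv(f,b)
round 2: derive deriv(b,c) via R1 from deriv(b,f), deriv(f,c)
round 2: derive deriv(b,e) via R1 from deriv(b,f), deriv(f,e)
round 2: derive deriv(b,j) via R1 from deriv(b,f), deriv(f,j)
round 2: derive deriv(c,b) via R1 from deriv(c,e), deriv(e,b)
round 2: derive deriv(c,c) via R1 from deriv(c,e), deriv(e,c)
round 2: derive deriv(d,b) via R1 from deriv(d,e), deriv(e,b)
round 2: derive deriv(d,c) via R1 from deriv(d,e), deriv(e,c)
round 2: derive deriv(d,j) via R1 from deriv(d,f), deriv(f,j)
round 2: derive deriv(e,a) via R1 from deriv(e,c), deriv(c,a)
round 2: derive deriv(e,f) via R1 from deriv(e,b), deriv(b,f)
round 2: derive deriv(e,g) via R1 from deriv(e,c), deriv(c,g)
round 2: derive deriv(e,j) via R1 from deriv(e,c), deriv(c,j)
round 2: derive deriv(f,a) via R1 from deriv(f,c), deriv(c,a)
round 2: derive deriv(f,f) via R1 from deriv(f,b), deriv(b,f)
round 2: derive deriv(f,g) via R1 from deriv(f,c), deriv(c,g)
round 2: derive deriv(g,b) via R1 from deriv(g,e), deriv(e,b)
round 2: derive deriv(g,c) via R1 from deriv(g,e), deriv(e,c)
round 2: derive deriv(h,e) via R1 from deriv(h,d), deriv(d,e)
round 2: derive deriv(h,f) via R1 from deriv(h,d), deriv(d,f)
round 2: derive deriv(j,b) via R1 from deriv(j,e), deriv(e,b)
round 2: derive deriv(j,c) via R1 from deriv(j,e), deriv(e,c)
round 3: derive deriv(a,b) via R1 from deriv(a,e), deriv(e,b)
round 3: derive deriv(a,c) via R1 from deriv(a,e), deriv(e,c)
round 3: derive deriv(a,f) via R1 from deriv(a,e), deriv(e,f)
round 3: derive deriv(b,a) via R1 from deriv(b,c), deriv(c,a)
round 3: derive deriv(b,g) via R1 from deriv(b,c), deriv(c,g)
round 3: derive deriv(c,f) via R1 from deriv(c,b), deriv(b,f)
round 3: derive deriv(d,a) via R1 from deriv(d,c), deriv(c,a)
round 3: derive deriv(d,g) via R1 from deriv(d,c), deriv(c,g)
round 3: derive deriv(g,a) via R1 from deriv(g,c), deriv(c,a)
round 3: derive deriv(g,f) via R1 from deriv(g,b), deriv(b,f)
round 3: derive deriv(g,g) via R1 from deriv(g,c), deriv(c,g)
round 3: derive deriv(h,a) via R1 from deriv(h,e), deriv(e,a)
round 3: derive deriv(h,b) via R1 from deriv(h,d), deriv(d,b)
round 3: derive deriv(h,c) via R1 from deriv(h,d), deriv(d,c)
round 3: derive deriv(h,g) via R1 from deriv(h,e), deriv(e,g)
round 3: derive deriv(h,j) via R1 from deriv(h,d), deriv(d,j)
round 3: derive deriv(j,a) via R1 from deriv(j,c), deriv(c,a)
round 3: derive deriv(j,f) via R1 from deriv(j,b), deriv(b,f)
round 3: derive deriv(j,g) via R1 from deriv(j,c), deriv(c,g)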